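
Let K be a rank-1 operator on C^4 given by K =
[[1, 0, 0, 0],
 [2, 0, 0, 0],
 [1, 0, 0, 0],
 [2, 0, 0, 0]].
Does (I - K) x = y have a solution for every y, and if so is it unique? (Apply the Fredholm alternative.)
(I - K) is singular (det(I - K) = 0, i.e. 1 ∈ sigma(K)). (I - K) x = y is solvable iff y ⊥ ker((I - K)^*) = span{(1, 0, 0, 0)}, i.e. iff y_1 = 0. When solvable, the solutions are x = y + c·(1, 2, 1, 2), c arbitrary (ker(I - K) = span{(1, 2, 1, 2)}, dimension 1).

K has rank 1, so it is an outer product K = u v^T: every row of K is a multiple of one row vector. Reading off the entries, u = (1, 2, 1, 2) and v = (1, 0, 0, 0) (row i of K equals u_i·v^T). A rank-one matrix u v^T satisfies K u = u (v·u) and kills the (3)-dimensional subspace v^⊥, so its characteristic polynomial is lambda^3 (lambda - v·u) with v·u = tr K = 1. Hence the eigenvalues of I - K are 1 (multiplicity 3) and 1 - (1) = 0, so det(I - K) = 0. (Direct check: I - K =
[[0, 0, 0, 0],
 [-2, 1, 0, 0],
 [-1, 0, 1, 0],
 [-2, 0, 0, 1]]
has determinant 0.) So 1 is an eigenvalue of K and (I - K) is not invertible. The finite-dimensional Fredholm alternative says: either (I - K) is invertible, or ker(I - K) ≠ {0} and then range(I - K) = ker((I - K)^*)^⊥, with dim ker(I - K) = dim ker((I - K)^*). We are in the second case, so we need both kernels. Kernel of I - K: (I - K) u = u - u (v·u) = u - u = 0, so ker(I - K) = span{u} = span{(1, 2, 1, 2)} (it is exactly 1-dimensional because rank(I - K) = 3). Kernel of the adjoint: K is real, so (I - K)^* = I - K^T = I - v u^T, and (I - v u^T) v = v - v (u·v) = 0; hence ker((I - K)^*) = span{v} = span{(1, 0, 0, 0)}. Therefore (I - K) x = y is solvable iff <y, v> = 0, i.e. iff y_1 = 0. When this holds, K y = u (v·y) = 0, so (I - K) y = y and x = y is a particular solution; the full solution set is the line x = y + c·u = y + c·(1, 2, 1, 2), c ∈ C.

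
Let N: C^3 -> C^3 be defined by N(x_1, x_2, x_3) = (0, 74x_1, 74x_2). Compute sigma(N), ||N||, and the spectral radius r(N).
sigma(N) = {0}; ||N|| = 74; r(N) = 0. (N is nilpotent with N^3 = 0.)

On C^3, N is a strictly lower-triangular matrix with 74 on the subdiagonal and zeros elsewhere, so its characteristic polynomial is lambda^3 and every eigenvalue is 0: sigma(N) = {0}. For the operator norm, N e_i = 74e_{i+1} for i = 1, ..., 2 and N e_3 = 0, so the singular values of N are 74 (with multiplicity 2) and 0; hence ||N|| = 74. The spectral radius r(N) = max|lambda| = 0. Note ||N|| > r(N) — characteristic of non-normal nilpotent operators. Indeed N^3 = 0.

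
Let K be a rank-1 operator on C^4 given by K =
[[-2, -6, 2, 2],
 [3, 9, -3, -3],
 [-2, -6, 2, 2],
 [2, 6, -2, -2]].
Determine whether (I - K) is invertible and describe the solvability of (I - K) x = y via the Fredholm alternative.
(I - K) is invertible (det(I - K) = -6 ≠ 0), so for every y in C^4 the equation (I - K) x = y has a unique solution.

K has rank 1, so it is an outer product K = u v^T: every row of K is a multiple of one row vector. Reading off the entries, u = (-2, 3, -2, 2) and v = (1, 3, -1, -1) (row i of K equals u_i·v^T). A rank-one matrix u v^T satisfies K u = u (v·u) and kills the (3)-dimensional subspace v^⊥, so its characteristic polynomial is lambda^3 (lambda - v·u) with v·u = tr K = 7. Hence the eigenvalues of I - K are 1 (multiplicity 3) and 1 - (7) = -6, so det(I - K) = -6. (Direct check: I - K =
[[3, 6, -2, -2],
 [-3, -8, 3, 3],
 [2, 6, -1, -2],
 [-2, -6, 2, 3]]
has determinant -6.) The finite-dimensional Fredholm alternative says: either (I - K) is invertible, or ker(I - K) ≠ {0} and then range(I - K) = ker((I - K)^*)^⊥, with dim ker(I - K) = dim ker((I - K)^*). Since det(I - K) ≠ 0, 1 is not an eigenvalue of K and ker(I - K) = {0}, so we are in the first case: for every y there is a unique x = (I - K)^(-1) y. Explicitly, by the Sherman–Morrison formula, (I - u v^T)^(-1) = I + u v^T/(1 - v·u), i.e. (I - K)^(-1) = I + K/(-6).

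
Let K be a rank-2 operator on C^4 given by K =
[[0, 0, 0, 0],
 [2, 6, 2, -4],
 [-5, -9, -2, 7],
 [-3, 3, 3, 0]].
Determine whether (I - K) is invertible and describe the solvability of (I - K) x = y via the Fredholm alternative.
(I - K) is invertible (det(I - K) = -6 ≠ 0), so for every y in C^4 the equation (I - K) x = y has a unique solution.

K has rank 2 and factors as K = U V^T = u1 v1^T + u2 v2^T with u1 = (0, -2, 3, -1), v1 = (-1, -3, -1, 2), u2 = (0, 0, -1, -2), v2 = (2, 0, -1, -1) (multiplying out reproduces the displayed K). The nonzero eigenvalues of U V^T coincide with those of the 2 x 2 matrix G = V^T U = [[v1·u1, v1·u2], [v2·u1, v2·u2]] = [[1, -3], [-2, 3]], and by the Sylvester determinant identity det(I_4 - U V^T) = det(I_2 - V^T U) = det([[0, 3], [2, -2]]) = (0)(-2) - (3)(2) = -6. (Direct check: I - K =
[[1, 0, 0, 0],
 [-2, -5, -2, 4],
 [5, 9, 3, -7],
 [3, -3, -3, 1]]
has determinant -6.) The finite-dimensional Fredholm alternative says: either (I - K) is invertible, or ker(I - K) ≠ {0} and then range(I - K) = ker((I - K)^*)^⊥, with dim ker(I - K) = dim ker((I - K)^*). Since det(I - K) ≠ 0, 1 is not an eigenvalue of K and ker(I - K) = {0}, so we are in the first case: for every y there is a unique x = (I - K)^(-1) y. (Explicitly, by the Woodbury identity, (I - U V^T)^(-1) = I + U (I_2 - G)^(-1) V^T.)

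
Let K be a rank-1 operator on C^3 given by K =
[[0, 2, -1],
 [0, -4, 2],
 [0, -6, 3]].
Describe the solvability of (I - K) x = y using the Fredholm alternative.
(I - K) is invertible (det(I - K) = 2 ≠ 0), so for every y in C^3 the equation (I - K) x = y has a unique solution.

K has rank 1, so it is an outer product K = u v^T: every row of K is a multiple of one row vector. Reading off the entries, u = (1, -2, -3) and v = (0, 2, -1) (row i of K equals u_i·v^T). A rank-one matrix u v^T satisfies K u = u (v·u) and kills the (2)-dimensional subspace v^⊥, so its characteristic polynomial is lambda^2 (lambda - v·u) with v·u = tr K = -1. Hence the eigenvalues of I - K are 1 (multiplicity 2) and 1 - (-1) = 2, so det(I - K) = 2. (Direct check: I - K =
[[1, -2, 1],
 [0, 5, -2],
 [0, 6, -2]]
has determinant 2.) The finite-dimensional Fredholm alternative says: either (I - K) is invertible, or ker(I - K) ≠ {0} and then range(I - K) = ker((I - K)^*)^⊥, with dim ker(I - K) = dim ker((I - K)^*). Since det(I - K) ≠ 0, 1 is not an eigenvalue of K and ker(I - K) = {0}, so we are in the first case: for every y there is a unique x = (I - K)^(-1) y. Explicitly, by the Sherman–Morrison formula, (I - u v^T)^(-1) = I + u v^T/(1 - v·u), i.e. (I - K)^(-1) = I + K/(2).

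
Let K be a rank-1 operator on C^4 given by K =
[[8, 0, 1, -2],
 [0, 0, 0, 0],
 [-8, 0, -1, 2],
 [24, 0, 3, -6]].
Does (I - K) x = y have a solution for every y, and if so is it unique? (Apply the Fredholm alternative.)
(I - K) is singular (det(I - K) = 0, i.e. 1 ∈ sigma(K)). (I - K) x = y is solvable iff y ⊥ ker((I - K)^*) = span{(8, 0, 1, -2)}, i.e. iff 8y_1 + y_3 - 2y_4 = 0. When solvable, the solutions are x = y + c·(1, 0, -1, 3), c arbitrary (ker(I - K) = span{(1, 0, -1, 3)}, dimension 1).

K has rank 1, so it is an outer product K = u v^T: every row of K is a multiple of one row vector. Reading off the entries, u = (1, 0, -1, 3) and v = (8, 0, 1, -2) (row i of K equals u_i·v^T). A rank-one matrix u v^T satisfies K u = u (v·u) and kills the (3)-dimensional subspace v^⊥, so its characteristic polynomial is lambda^3 (lambda - v·u) with v·u = tr K = 1. Hence the eigenvalues of I - K are 1 (multiplicity 3) and 1 - (1) = 0, so det(I - K) = 0. (Direct check: I - K =
[[-7, 0, -1, 2],
 [0, 1, 0, 0],
 [8, 0, 2, -2],
 [-24, 0, -3, 7]]
has determinant 0.) So 1 is an eigenvalue of K and (I - K) is not invertible. The finite-dimensional Fredholm alternative says: either (I - K) is invertible, or ker(I - K) ≠ {0} and then range(I - K) = ker((I - K)^*)^⊥, with dim ker(I - K) = dim ker((I - K)^*). We are in the second case, so we need both kernels. Kernel of I - K: (I - K) u = u - u (v·u) = u - u = 0, so ker(I - K) = span{u} = span{(1, 0, -1, 3)} (it is exactly 1-dimensional because rank(I - K) = 3). Kernel of the adjoint: K is real, so (I - K)^* = I - K^T = I - v u^T, and (I - v u^T) v = v - v (u·v) = 0; hence ker((I - K)^*) = span{v} = span{(8, 0, 1, -2)}. Therefore (I - K) x = y is solvable iff <y, v> = 0, i.e. iff 8y_1 + y_3 - 2y_4 = 0. When this holds, K y = u (v·y) = 0, so (I - K) y = y and x = y is a particular solution; the full solution set is the line x = y + c·u = y + c·(1, 0, -1, 3), c ∈ C.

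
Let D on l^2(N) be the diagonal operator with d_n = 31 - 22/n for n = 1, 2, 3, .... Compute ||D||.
||D|| = 31

For a diagonal operator on l^2 with entries d_n, ||D|| = sup_n |d_n|. Here d_1 = 9, d_2 = 20, ..., and d_n = 31 - 22/n increases monotonically toward 31. All terms lie in [9, 31), so |d_n| = d_n and the supremum is the limit 31, which is not attained by any individual d_n. Hence ||D|| = 31.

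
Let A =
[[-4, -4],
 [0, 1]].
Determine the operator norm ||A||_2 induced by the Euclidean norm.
||A||_2 = sqrt((33 + sqrt(1025))/2) ≈ 5.7016 (= sqrt(largest eigenvalue of A^T A))

||A||_2 = sigma_max(A) = sqrt(lambda_max(A^T A)). Form the symmetric matrix M = A^T A =
[[16, 16],
 [16, 17]].
Its characteristic polynomial (trace, determinant of M give the coefficients) is
  p(λ) = det(λ I - M) = λ^2 - 33λ + 16.
For λ^2 - 33λ + 16 the discriminant is 1025. It is nonnegative but not a perfect square, so the roots are real and irrational: λ = (33 ± sqrt(1025))/2 ≈ 32.5078, 0.4922.
So the eigenvalues of A^T A are ≈ 0.4922, 32.5078 (all ≥ 0, as they must be for A^T A). The largest is λ_max = (33 + sqrt(1025))/2 ≈ 32.5078, hence ||A||_2 = sqrt(λ_max) = sqrt((33 + sqrt(1025))/2) ≈ 5.7016.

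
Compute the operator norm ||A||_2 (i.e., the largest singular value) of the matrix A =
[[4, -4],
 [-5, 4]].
||A||_2 = sqrt((73 + sqrt(5265))/2) ≈ 8.5311 (= sqrt(largest eigenvalue of A^T A))

||A||_2 = sigma_max(A) = sqrt(lambda_max(A^T A)). Form the symmetric matrix M = A^T A =
[[41, -36],
 [-36, 32]].
Its characteristic polynomial (trace, determinant of M give the coefficients) is
  p(λ) = det(λ I - M) = λ^2 - 73λ + 16.
For λ^2 - 73λ + 16 the discriminant is 5265. It is nonnegative but not a perfect square, so the roots are real and irrational: λ = (73 ± sqrt(5265))/2 ≈ 72.7802, 0.2198.
So the eigenvalues of A^T A are ≈ 0.2198, 72.7802 (all ≥ 0, as they must be for A^T A). The largest is λ_max = (73 + sqrt(5265))/2 ≈ 72.7802, hence ||A||_2 = sqrt(λ_max) = sqrt((73 + sqrt(5265))/2) ≈ 8.5311.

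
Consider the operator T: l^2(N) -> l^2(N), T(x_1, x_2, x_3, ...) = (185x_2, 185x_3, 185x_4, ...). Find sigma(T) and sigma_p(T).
sigma(T) = closed disk {z in C : |z| ≤ 185}; sigma_p(T) = open disk {z in C : |z| < 185}

Note T = 185·V where V is the unit left shift (V x)_k = x_{k+1}; so sigma(T) = 185·sigma(V) and ||T|| = 185||V||. ||T x||^2 = 34225sum_{k≥2} |x_k|^2 ≤ 34225||x||^2, with equality on {x : x_1 = 0}, so ||T|| = 185. For any lambda with |lambda| < 185, set r = lambda/185 (|r| < 1); the vector x = (1, r, r^2, ...) is in l^2 and satisfies T x = 185(r, r^2, ...) = lambda x, so lambda is an eigenvalue. On the boundary |lambda| = 185 the geometric series diverges, so no l^2 eigenvector exists, but these lambda lie in the approximate point spectrum. Hence sigma(T) is the closed disk of radius 185 and sigma_p(T) is the open disk.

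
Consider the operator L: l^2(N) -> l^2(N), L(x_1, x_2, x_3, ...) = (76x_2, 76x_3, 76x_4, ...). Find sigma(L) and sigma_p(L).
sigma(L) = closed disk {z in C : |z| ≤ 76}; sigma_p(L) = open disk {z in C : |z| < 76}

Note L = 76·V where V is the unit left shift (V x)_k = x_{k+1}; so sigma(L) = 76·sigma(V) and ||L|| = 76||V||. ||L x||^2 = 5776sum_{k≥2} |x_k|^2 ≤ 5776||x||^2, with equality on {x : x_1 = 0}, so ||L|| = 76. For any lambda with |lambda| < 76, set r = lambda/76 (|r| < 1); the vector x = (1, r, r^2, ...) is in l^2 and satisfies L x = 76(r, r^2, ...) = lambda x, so lambda is an eigenvalue. On the boundary |lambda| = 76 the geometric series diverges, so no l^2 eigenvector exists, but these lambda lie in the approximate point spectrum. Hence sigma(L) is the closed disk of radius 76 and sigma_p(L) is the open disk.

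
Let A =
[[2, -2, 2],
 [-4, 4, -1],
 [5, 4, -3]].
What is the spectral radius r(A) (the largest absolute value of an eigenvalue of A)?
r(A) ≈ 5.5685

The eigenvalues of A are the roots of its characteristic polynomial. With M = A (coefficients from the trace, the sum of principal 2x2 minors, and det A):
  p(λ) = det(λ I - M) = λ^3 - 3λ^2 - 24λ + 54.
No integer candidate from the rational root theorem (±divisors of 54) is a root, so the roots are irrational. The cubic discriminant is Δ = 57564 > 0, so there are three distinct real roots. p(-5) = -26 and p(-4) = 38 have opposite signs, so a root lies in (-5, -4); Newton's method refines it to λ ≈ -4.6527. p(2) = 2 and p(3) = -18 have opposite signs, so a root lies in (2, 3); Newton's method refines it to λ ≈ 2.0842. p(5) = -16 and p(6) = 18 have opposite signs, so a root lies in (5, 6); Newton's method refines it to λ ≈ 5.5685. Check (Vieta): the three roots sum to 3, matching tr M = 3.
Thus the eigenvalues (to 4 decimals) are -4.6527 (modulus 4.6527); 2.0842 (modulus 2.0842); 5.5685 (modulus 5.5685). The spectral radius is the largest modulus: r(A) ≈ 5.5685. (Cross-check: r(A) ≤ ||A||_2 ≈ 7.1063; equality holds whenever A is normal, though it can also hold for some non-normal A.)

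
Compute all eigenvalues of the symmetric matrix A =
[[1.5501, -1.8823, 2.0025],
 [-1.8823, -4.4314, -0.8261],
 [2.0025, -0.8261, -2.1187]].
sigma(A) ≈ {-5, -3, 3}

A is real symmetric, so its spectrum consists of real eigenvalues. Expanding the characteristic polynomial of the displayed matrix gives
  det(λ I - A) = p(λ) = λ^3 + (5)λ^2 + (-9)λ + (-45).
Solving p(λ) = 0 yields eigenvalues ≈ -5, -3, 3. (A is shown rounded to 4 decimals, so these recover the underlying integer eigenvalues to within that precision.)
Verification: the trace of A = -5 equals the sum of eigenvalues -5, and det(A) ≈ 45.0000 matches the eigenvalue product 45.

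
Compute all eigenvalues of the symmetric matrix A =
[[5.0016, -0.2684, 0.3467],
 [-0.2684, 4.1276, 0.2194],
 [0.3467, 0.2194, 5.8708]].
sigma(A) ≈ {4, 5, 6}

A is real symmetric, so its spectrum consists of real eigenvalues. Expanding the characteristic polynomial of the displayed matrix gives
  det(λ I - A) = p(λ) = λ^3 + (-15)λ^2 + (74)λ + (-120).
Solving p(λ) = 0 yields eigenvalues ≈ 4, 5, 6. (A is shown rounded to 4 decimals, so these recover the underlying integer eigenvalues to within that precision.)
Verification: the trace of A = 15 equals the sum of eigenvalues 15, and det(A) ≈ 119.9997 matches the eigenvalue product 120.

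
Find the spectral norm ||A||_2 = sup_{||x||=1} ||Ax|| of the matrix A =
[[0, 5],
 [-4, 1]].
||A||_2 = sqrt((42 + sqrt(164))/2) ≈ 5.2348 (= sqrt(largest eigenvalue of A^T A))

||A||_2 = sigma_max(A) = sqrt(lambda_max(A^T A)). Form the symmetric matrix M = A^T A =
[[16, -4],
 [-4, 26]].
Its characteristic polynomial (trace, determinant of M give the coefficients) is
  p(λ) = det(λ I - M) = λ^2 - 42λ + 400.
For λ^2 - 42λ + 400 the discriminant is 164. It is nonnegative but not a perfect square, so the roots are real and irrational: λ = (42 ± sqrt(164))/2 ≈ 27.4031, 14.5969.
So the eigenvalues of A^T A are ≈ 14.5969, 27.4031 (all ≥ 0, as they must be for A^T A). The largest is λ_max = (42 + sqrt(164))/2 ≈ 27.4031, hence ||A||_2 = sqrt(λ_max) = sqrt((42 + sqrt(164))/2) ≈ 5.2348.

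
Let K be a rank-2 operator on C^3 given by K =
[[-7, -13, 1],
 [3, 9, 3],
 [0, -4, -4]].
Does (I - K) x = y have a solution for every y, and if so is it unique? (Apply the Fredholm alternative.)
(I - K) is invertible (det(I - K) = -17 ≠ 0), so for every y in C^3 the equation (I - K) x = y has a unique solution.

K has rank 2 and factors as K = U V^T = u1 v1^T + u2 v2^T with u1 = (-2, 0, 1), v1 = (2, 2, -2), u2 = (3, -3, 2), v2 = (-1, -3, -1) (multiplying out reproduces the displayed K). The nonzero eigenvalues of U V^T coincide with those of the 2 x 2 matrix G = V^T U = [[v1·u1, v1·u2], [v2·u1, v2·u2]] = [[-6, -4], [1, 4]], and by the Sylvester determinant identity det(I_3 - U V^T) = det(I_2 - V^T U) = det([[7, 4], [-1, -3]]) = (7)(-3) - (4)(-1) = -17. (Direct check: I - K =
[[8, 13, -1],
 [-3, -8, -3],
 [0, 4, 5]]
has determinant -17.) The finite-dimensional Fredholm alternative says: either (I - K) is invertible, or ker(I - K) ≠ {0} and then range(I - K) = ker((I - K)^*)^⊥, with dim ker(I - K) = dim ker((I - K)^*). Since det(I - K) ≠ 0, 1 is not an eigenvalue of K and ker(I - K) = {0}, so we are in the first case: for every y there is a unique x = (I - K)^(-1) y. (Explicitly, by the Woodbury identity, (I - U V^T)^(-1) = I + U (I_2 - G)^(-1) V^T.)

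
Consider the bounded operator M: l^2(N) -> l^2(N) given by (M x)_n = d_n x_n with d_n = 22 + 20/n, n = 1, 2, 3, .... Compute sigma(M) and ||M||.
sigma(M) = {22 + 20/n : n ≥ 1} ∪ {22}; ||M|| = 42

A bounded diagonal operator on l^2 with diagonal entries d_n has spectrum equal to the closure of {d_n : n ≥ 1}: every d_n is an eigenvalue (with eigenvector e_n), so {d_n} ⊂ sigma(M); the spectrum is closed, so its closure is too; and for lambda not in the closure, (M - lambda I) has bounded inverse (the diagonal entries 1/(d_n - lambda) are bounded). For our sequence d_n = 22 + 20/n, n = 1, 2, 3, ...:
  - {d_n} = {22 + 20/n : n ≥ 1}; the only limit point is 22
  - closure = {22 + 20/n : n ≥ 1} ∪ {22}
For the norm: a diagonal operator has ||M|| = sup_n |d_n|. Here d_n = 22 + 20/n is positive and decreasing, so sup_n |d_n| = d_1 = 22 + 20 = 42. So ||M|| = 42.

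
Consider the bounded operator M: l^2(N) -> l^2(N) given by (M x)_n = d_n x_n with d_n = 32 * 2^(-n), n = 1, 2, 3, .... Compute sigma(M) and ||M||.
sigma(M) = {32 * 2^(-n) : n ≥ 1} ∪ {0}; ||M|| = 16

A bounded diagonal operator on l^2 with diagonal entries d_n has spectrum equal to the closure of {d_n : n ≥ 1}: every d_n is an eigenvalue (with eigenvector e_n), so {d_n} ⊂ sigma(M); the spectrum is closed, so its closure is too; and for lambda not in the closure, (M - lambda I) has bounded inverse (the diagonal entries 1/(d_n - lambda) are bounded). For our sequence d_n = 32 * 2^(-n), n = 1, 2, 3, ...:
  - {d_n} = {32 * 2^(-n) : n ≥ 1}; the only limit point is 0
  - closure = {32 * 2^(-n) : n ≥ 1} ∪ {0}
For the norm: a diagonal operator has ||M|| = sup_n |d_n|. Here d_n = 32 * 2^(-n) is positive and decreasing, so sup_n |d_n| = d_1 = 32/2 = 16. So ||M|| = 16.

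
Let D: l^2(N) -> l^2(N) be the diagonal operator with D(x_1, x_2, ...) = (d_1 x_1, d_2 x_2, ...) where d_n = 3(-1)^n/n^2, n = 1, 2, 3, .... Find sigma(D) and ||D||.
sigma(D) = {3(-1)^n/n^2 : n ≥ 1} ∪ {0}; ||D|| = 3

A bounded diagonal operator on l^2 with diagonal entries d_n has spectrum equal to the closure of {d_n : n ≥ 1}: every d_n is an eigenvalue (with eigenvector e_n), so {d_n} ⊂ sigma(D); the spectrum is closed, so its closure is too; and for lambda not in the closure, (D - lambda I) has bounded inverse (the diagonal entries 1/(d_n - lambda) are bounded). For our sequence d_n = 3(-1)^n/n^2, n = 1, 2, 3, ...:
  - {d_n} = {3(-1)^n/n^2 : n ≥ 1}; the only limit point is 0
  - closure = {3(-1)^n/n^2 : n ≥ 1} ∪ {0}
For the norm: a diagonal operator has ||D|| = sup_n |d_n|. Here |d_n| = 3/n^2 is decreasing, so sup_n |d_n| = |d_1| = 3. So ||D|| = 3.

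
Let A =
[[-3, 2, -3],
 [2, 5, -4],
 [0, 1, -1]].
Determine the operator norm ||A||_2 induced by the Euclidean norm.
||A||_2 ≈ 7.4293 (= sqrt(largest eigenvalue of A^T A))

||A||_2 = sigma_max(A) = sqrt(lambda_max(A^T A)). Form the symmetric matrix M = A^T A =
[[13, 4, 1],
 [4, 30, -27],
 [1, -27, 26]].
Its characteristic polynomial (trace, sum of principal 2x2 minors, determinant of M give the coefficients) is
  p(λ) = det(λ I - M) = λ^3 - 69λ^2 + 762λ - 1.
No integer candidate from the rational root theorem (±divisors of 1) is a root, so the roots are irrational. The cubic discriminant is Δ = 994275513 > 0, so there are three distinct real roots. p(0) = -1 and p(1) = 693 have opposite signs, so a root lies in (0, 1); Newton's method refines it to λ ≈ 0.0013. p(13) = 441 and p(14) = -113 have opposite signs, so a root lies in (13, 14); Newton's method refines it to λ ≈ 13.804. p(55) = -441 and p(56) = 1903 have opposite signs, so a root lies in (55, 56); Newton's method refines it to λ ≈ 55.1946. Check (Vieta): the three roots sum to 69, matching tr M = 69.
So the eigenvalues of A^T A are ≈ 0.0013, 13.804, 55.1946 (all ≥ 0, as they must be for A^T A). The largest is λ_max ≈ 55.1946, hence ||A||_2 = sqrt(λ_max) ≈ 7.4293.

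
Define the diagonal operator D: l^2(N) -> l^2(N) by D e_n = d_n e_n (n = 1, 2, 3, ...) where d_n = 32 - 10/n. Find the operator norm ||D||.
||D|| = 32

For a diagonal operator on l^2 with entries d_n, ||D|| = sup_n |d_n|. Here d_1 = 22, d_2 = 27, ..., and d_n = 32 - 10/n increases monotonically toward 32. All terms lie in [22, 32), so |d_n| = d_n and the supremum is the limit 32, which is not attained by any individual d_n. Hence ||D|| = 32.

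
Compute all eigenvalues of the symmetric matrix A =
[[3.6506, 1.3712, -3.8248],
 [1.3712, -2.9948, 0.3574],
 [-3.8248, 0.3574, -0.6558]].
sigma(A) ≈ {-4, -2, 6}

A is real symmetric, so its spectrum consists of real eigenvalues. Expanding the characteristic polynomial of the displayed matrix gives
  det(λ I - A) = p(λ) = λ^3 + (0)λ^2 + (-28)λ + (-47.9989).
Solving p(λ) = 0 yields eigenvalues ≈ -4, -2, 6. (A is shown rounded to 4 decimals, so these recover the underlying integer eigenvalues to within that precision.)
Verification: the trace of A = 0 equals the sum of eigenvalues 0, and det(A) ≈ 47.9989 matches the eigenvalue product 48.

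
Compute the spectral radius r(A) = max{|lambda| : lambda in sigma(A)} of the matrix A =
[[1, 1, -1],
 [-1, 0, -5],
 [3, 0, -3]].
r(A) ≈ 3.3263

The eigenvalues of A are the roots of its characteristic polynomial. With M = A (coefficients from the trace, the sum of principal 2x2 minors, and det A):
  p(λ) = det(λ I - M) = λ^3 + 2λ^2 + λ + 18.
No integer candidate from the rational root theorem (±divisors of 18) is a root, so the roots are irrational. The cubic discriminant is Δ = -8676 < 0, so there is one real root and a complex-conjugate pair. p(-4) = -18 and p(-3) = 6 have opposite signs, so a root lies in (-4, -3); Newton's method refines it to λ ≈ -3.3263. Dividing out (λ - (-3.3263)) leaves approximately λ^2 - 1.3263λ + 5.4115. For λ^2 - 1.3263λ + 5.4115 the discriminant is -19.887. It is negative, so the remaining roots are the complex-conjugate pair λ ≈ 0.6631 ± 2.2297i. Their product equals the constant term, so |λ|^2 ≈ 5.4115 and |λ| ≈ 2.3263.
Thus the eigenvalues (to 4 decimals) are -3.3263 (modulus 3.3263); 0.6631 ± 2.2297i (modulus 2.3263). The spectral radius is the largest modulus: r(A) ≈ 3.3263. (Cross-check: r(A) ≤ ||A||_2 ≈ 6.0033; equality holds whenever A is normal, though it can also hold for some non-normal A.)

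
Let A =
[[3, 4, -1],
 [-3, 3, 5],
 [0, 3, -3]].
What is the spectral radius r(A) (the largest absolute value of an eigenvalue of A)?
r(A) ≈ 4.6827

The eigenvalues of A are the roots of its characteristic polynomial. With M = A (coefficients from the trace, the sum of principal 2x2 minors, and det A):
  p(λ) = det(λ I - M) = λ^3 - 3λ^2 - 12λ + 99.
No integer candidate from the rational root theorem (±divisors of 99) is a root, so the roots are irrational. The cubic discriminant is Δ = -181575 < 0, so there is one real root and a complex-conjugate pair. p(-5) = -41 and p(-4) = 35 have opposite signs, so a root lies in (-5, -4); Newton's method refines it to λ ≈ -4.5148. Dividing out (λ - (-4.5148)) leaves approximately λ^2 - 7.5148λ + 21.9279. For λ^2 - 7.5148λ + 21.9279 the discriminant is -31.2392. It is negative, so the remaining roots are the complex-conjugate pair λ ≈ 3.7574 ± 2.7946i. Their product equals the constant term, so |λ|^2 ≈ 21.9279 and |λ| ≈ 4.6827.
Thus the eigenvalues (to 4 decimals) are -4.5148 (modulus 4.5148); 3.7574 ± 2.7946i (modulus 4.6827). The spectral radius is the largest modulus: r(A) ≈ 4.6827. (Cross-check: r(A) ≤ ||A||_2 ≈ 6.8122; equality holds whenever A is normal, though it can also hold for some non-normal A.)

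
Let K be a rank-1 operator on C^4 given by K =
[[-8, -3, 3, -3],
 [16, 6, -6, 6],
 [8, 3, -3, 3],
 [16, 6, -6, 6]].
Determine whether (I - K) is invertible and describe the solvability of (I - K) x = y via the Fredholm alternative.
(I - K) is singular (det(I - K) = 0, i.e. 1 ∈ sigma(K)). (I - K) x = y is solvable iff y ⊥ ker((I - K)^*) = span{(-8, -3, 3, -3)}, i.e. iff -8y_1 - 3y_2 + 3y_3 - 3y_4 = 0. When solvable, the solutions are x = y + c·(1, -2, -1, -2), c arbitrary (ker(I - K) = span{(1, -2, -1, -2)}, dimension 1).

K has rank 1, so it is an outer product K = u v^T: every row of K is a multiple of one row vector. Reading off the entries, u = (1, -2, -1, -2) and v = (-8, -3, 3, -3) (row i of K equals u_i·v^T). A rank-one matrix u v^T satisfies K u = u (v·u) and kills the (3)-dimensional subspace v^⊥, so its characteristic polynomial is lambda^3 (lambda - v·u) with v·u = tr K = 1. Hence the eigenvalues of I - K are 1 (multiplicity 3) and 1 - (1) = 0, so det(I - K) = 0. (Direct check: I - K =
[[9, 3, -3, 3],
 [-16, -5, 6, -6],
 [-8, -3, 4, -3],
 [-16, -6, 6, -5]]
has determinant 0.) So 1 is an eigenvalue of K and (I - K) is not invertible. The finite-dimensional Fredholm alternative says: either (I - K) is invertible, or ker(I - K) ≠ {0} and then range(I - K) = ker((I - K)^*)^⊥, with dim ker(I - K) = dim ker((I - K)^*). We are in the second case, so we need both kernels. Kernel of I - K: (I - K) u = u - u (v·u) = u - u = 0, so ker(I - K) = span{u} = span{(1, -2, -1, -2)} (it is exactly 1-dimensional because rank(I - K) = 3). Kernel of the adjoint: K is real, so (I - K)^* = I - K^T = I - v u^T, and (I - v u^T) v = v - v (u·v) = 0; hence ker((I - K)^*) = span{v} = span{(-8, -3, 3, -3)}. Therefore (I - K) x = y is solvable iff <y, v> = 0, i.e. iff -8y_1 - 3y_2 + 3y_3 - 3y_4 = 0. When this holds, K y = u (v·y) = 0, so (I - K) y = y and x = y is a particular solution; the full solution set is the line x = y + c·u = y + c·(1, -2, -1, -2), c ∈ C.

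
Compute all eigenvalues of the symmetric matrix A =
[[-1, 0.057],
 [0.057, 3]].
sigma(A) ≈ {-1, 3}

A is real symmetric, so its spectrum consists of real eigenvalues. Expanding the characteristic polynomial of the displayed matrix gives
  det(λ I - A) = p(λ) = λ^2 + (-2)λ + (-3).
Solving p(λ) = 0 yields eigenvalues ≈ -1, 3. (A is shown rounded to 4 decimals, so these recover the underlying integer eigenvalues to within that precision.)
Verification: the trace of A = 2 equals the sum of eigenvalues 2, and det(A) ≈ -3.0000 matches the eigenvalue product -3.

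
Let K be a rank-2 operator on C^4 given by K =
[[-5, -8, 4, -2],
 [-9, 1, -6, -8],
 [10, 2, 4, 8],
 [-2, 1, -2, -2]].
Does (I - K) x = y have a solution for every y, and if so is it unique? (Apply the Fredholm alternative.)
(I - K) is invertible (det(I - K) = -98 ≠ 0), so for every y in C^4 the equation (I - K) x = y has a unique solution.

K has rank 2 and factors as K = U V^T = u1 v1^T + u2 v2^T with u1 = (3, 1, -2, 0), v1 = (-3, -2, 0, -2), u2 = (2, -3, 2, -1), v2 = (2, -1, 2, 2) (multiplying out reproduces the displayed K). The nonzero eigenvalues of U V^T coincide with those of the 2 x 2 matrix G = V^T U = [[v1·u1, v1·u2], [v2·u1, v2·u2]] = [[-11, 2], [1, 9]], and by the Sylvester determinant identity det(I_4 - U V^T) = det(I_2 - V^T U) = det([[12, -2], [-1, -8]]) = (12)(-8) - (-2)(-1) = -98. (Direct check: I - K =
[[6, 8, -4, 2],
 [9, 0, 6, 8],
 [-10, -2, -3, -8],
 [2, -1, 2, 3]]
has determinant -98.) The finite-dimensional Fredholm alternative says: either (I - K) is invertible, or ker(I - K) ≠ {0} and then range(I - K) = ker((I - K)^*)^⊥, with dim ker(I - K) = dim ker((I - K)^*). Since det(I - K) ≠ 0, 1 is not an eigenvalue of K and ker(I - K) = {0}, so we are in the first case: for every y there is a unique x = (I - K)^(-1) y. (Explicitly, by the Woodbury identity, (I - U V^T)^(-1) = I + U (I_2 - G)^(-1) V^T.)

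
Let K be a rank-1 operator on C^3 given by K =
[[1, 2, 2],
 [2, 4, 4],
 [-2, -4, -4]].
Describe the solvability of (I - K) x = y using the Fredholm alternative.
(I - K) is singular (det(I - K) = 0, i.e. 1 ∈ sigma(K)). (I - K) x = y is solvable iff y ⊥ ker((I - K)^*) = span{(-1, -2, -2)}, i.e. iff -y_1 - 2y_2 - 2y_3 = 0. When solvable, the solutions are x = y + c·(-1, -2, 2), c arbitrary (ker(I - K) = span{(-1, -2, 2)}, dimension 1).

K has rank 1, so it is an outer product K = u v^T: every row of K is a multiple of one row vector. Reading off the entries, u = (-1, -2, 2) and v = (-1, -2, -2) (row i of K equals u_i·v^T). A rank-one matrix u v^T satisfies K u = u (v·u) and kills the (2)-dimensional subspace v^⊥, so its characteristic polynomial is lambda^2 (lambda - v·u) with v·u = tr K = 1. Hence the eigenvalues of I - K are 1 (multiplicity 2) and 1 - (1) = 0, so det(I - K) = 0. (Direct check: I - K =
[[0, -2, -2],
 [-2, -3, -4],
 [2, 4, 5]]
has determinant 0.) So 1 is an eigenvalue of K and (I - K) is not invertible. The finite-dimensional Fredholm alternative says: either (I - K) is invertible, or ker(I - K) ≠ {0} and then range(I - K) = ker((I - K)^*)^⊥, with dim ker(I - K) = dim ker((I - K)^*). We are in the second case, so we need both kernels. Kernel of I - K: (I - K) u = u - u (v·u) = u - u = 0, so ker(I - K) = span{u} = span{(-1, -2, 2)} (it is exactly 1-dimensional because rank(I - K) = 2). Kernel of the adjoint: K is real, so (I - K)^* = I - K^T = I - v u^T, and (I - v u^T) v = v - v (u·v) = 0; hence ker((I - K)^*) = span{v} = span{(-1, -2, -2)}. Therefore (I - K) x = y is solvable iff <y, v> = 0, i.e. iff -y_1 - 2y_2 - 2y_3 = 0. When this holds, K y = u (v·y) = 0, so (I - K) y = y and x = y is a particular solution; the full solution set is the line x = y + c·u = y + c·(-1, -2, 2), c ∈ C.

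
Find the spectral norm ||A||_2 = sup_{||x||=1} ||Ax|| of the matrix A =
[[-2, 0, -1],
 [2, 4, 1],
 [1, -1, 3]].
||A||_2 ≈ 4.7893 (= sqrt(largest eigenvalue of A^T A))

||A||_2 = sigma_max(A) = sqrt(lambda_max(A^T A)). Form the symmetric matrix M = A^T A =
[[9, 7, 7],
 [7, 17, 1],
 [7, 1, 11]].
Its characteristic polynomial (trace, sum of principal 2x2 minors, determinant of M give the coefficients) is
  p(λ) = det(λ I - M) = λ^3 - 37λ^2 + 340λ - 400.
No integer candidate from the rational root theorem (±divisors of 400) is a root, so the roots are irrational. The cubic discriminant is Δ = 6251600 > 0, so there are three distinct real roots. p(1) = -96 and p(2) = 140 have opposite signs, so a root lies in (1, 2); Newton's method refines it to λ ≈ 1.3744. p(12) = 80 and p(13) = -36 have opposite signs, so a root lies in (12, 13); Newton's method refines it to λ ≈ 12.6884. p(22) = -180 and p(23) = 14 have opposite signs, so a root lies in (22, 23); Newton's method refines it to λ ≈ 22.9372. Check (Vieta): the three roots sum to 37, matching tr M = 37.
So the eigenvalues of A^T A are ≈ 1.3744, 12.6884, 22.9372 (all ≥ 0, as they must be for A^T A). The largest is λ_max ≈ 22.9372, hence ||A||_2 = sqrt(λ_max) ≈ 4.7893.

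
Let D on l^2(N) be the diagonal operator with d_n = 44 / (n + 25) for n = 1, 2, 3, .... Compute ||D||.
||D|| = 22/13 (attained at n = 1)

For D diagonal, ||D|| = sup_n |d_n| = sup_n 44/(n + 25). This is positive and strictly decreasing in n, so the supremum is attained at n = 1: d_1 = 44/(1 + 25) = 22/13. Hence ||D|| = 22/13.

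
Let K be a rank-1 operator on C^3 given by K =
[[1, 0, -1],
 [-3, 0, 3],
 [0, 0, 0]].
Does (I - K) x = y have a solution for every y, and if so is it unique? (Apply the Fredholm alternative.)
(I - K) is singular (det(I - K) = 0, i.e. 1 ∈ sigma(K)). (I - K) x = y is solvable iff y ⊥ ker((I - K)^*) = span{(1, 0, -1)}, i.e. iff y_1 - y_3 = 0. When solvable, the solutions are x = y + c·(1, -3, 0), c arbitrary (ker(I - K) = span{(1, -3, 0)}, dimension 1).

K has rank 1, so it is an outer product K = u v^T: every row of K is a multiple of one row vector. Reading off the entries, u = (1, -3, 0) and v = (1, 0, -1) (row i of K equals u_i·v^T). A rank-one matrix u v^T satisfies K u = u (v·u) and kills the (2)-dimensional subspace v^⊥, so its characteristic polynomial is lambda^2 (lambda - v·u) with v·u = tr K = 1. Hence the eigenvalues of I - K are 1 (multiplicity 2) and 1 - (1) = 0, so det(I - K) = 0. (Direct check: I - K =
[[0, 0, 1],
 [3, 1, -3],
 [0, 0, 1]]
has determinant 0.) So 1 is an eigenvalue of K and (I - K) is not invertible. The finite-dimensional Fredholm alternative says: either (I - K) is invertible, or ker(I - K) ≠ {0} and then range(I - K) = ker((I - K)^*)^⊥, with dim ker(I - K) = dim ker((I - K)^*). We are in the second case, so we need both kernels. Kernel of I - K: (I - K) u = u - u (v·u) = u - u = 0, so ker(I - K) = span{u} = span{(1, -3, 0)} (it is exactly 1-dimensional because rank(I - K) = 2). Kernel of the adjoint: K is real, so (I - K)^* = I - K^T = I - v u^T, and (I - v u^T) v = v - v (u·v) = 0; hence ker((I - K)^*) = span{v} = span{(1, 0, -1)}. Therefore (I - K) x = y is solvable iff <y, v> = 0, i.e. iff y_1 - y_3 = 0. When this holds, K y = u (v·y) = 0, so (I - K) y = y and x = y is a particular solution; the full solution set is the line x = y + c·u = y + c·(1, -3, 0), c ∈ C.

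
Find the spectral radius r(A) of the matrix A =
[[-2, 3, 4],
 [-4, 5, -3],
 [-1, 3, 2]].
r(A) ≈ 5.3118

The eigenvalues of A are the roots of its characteristic polynomial. With M = A (coefficients from the trace, the sum of principal 2x2 minors, and det A):
  p(λ) = det(λ I - M) = λ^3 - 5λ^2 + 21λ + 33.
No integer candidate from the rational root theorem (±divisors of 33) is a root, so the roots are irrational. The cubic discriminant is Δ = -101292 < 0, so there is one real root and a complex-conjugate pair. p(-2) = -37 and p(-1) = 6 have opposite signs, so a root lies in (-2, -1); Newton's method refines it to λ ≈ -1.1696. Dividing out (λ - (-1.1696)) leaves approximately λ^2 - 6.1696λ + 28.2157. For λ^2 - 6.1696λ + 28.2157 the discriminant is -74.7992. It is negative, so the remaining roots are the complex-conjugate pair λ ≈ 3.0848 ± 4.3243i. Their product equals the constant term, so |λ|^2 ≈ 28.2157 and |λ| ≈ 5.3118.
Thus the eigenvalues (to 4 decimals) are -1.1696 (modulus 1.1696); 3.0848 ± 4.3243i (modulus 5.3118). The spectral radius is the largest modulus: r(A) ≈ 5.3118. (Cross-check: r(A) ≤ ||A||_2 ≈ 7.9416; equality holds whenever A is normal, though it can also hold for some non-normal A.)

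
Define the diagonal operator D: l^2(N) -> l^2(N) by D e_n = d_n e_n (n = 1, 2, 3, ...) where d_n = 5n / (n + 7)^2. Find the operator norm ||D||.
||D|| = 5/28 (attained at n = 7)

For D diagonal, ||D|| = sup_n |d_n|. Treat f(x) = 5x / (x + 7)^2 for real x > 0. By the quotient rule, f'(x) = 5(7 - x)/(x + 7)^3, which is positive for x < 7 and negative for x > 7. So f has a unique maximum at x = 7, and since 7 is a positive integer, the supremum over n ≥ 1 is attained at n = 7: d_7 = 5·7/(7 + 7)^2 = 5·7/196 = 5/28. Hence ||D|| = 5/28.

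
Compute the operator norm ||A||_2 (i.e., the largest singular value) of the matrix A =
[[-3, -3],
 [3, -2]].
||A||_2 = sqrt((31 + sqrt(61))/2) ≈ 4.4051 (= sqrt(largest eigenvalue of A^T A))

||A||_2 = sigma_max(A) = sqrt(lambda_max(A^T A)). Form the symmetric matrix M = A^T A =
[[18, 3],
 [3, 13]].
Its characteristic polynomial (trace, determinant of M give the coefficients) is
  p(λ) = det(λ I - M) = λ^2 - 31λ + 225.
For λ^2 - 31λ + 225 the discriminant is 61. It is nonnegative but not a perfect square, so the roots are real and irrational: λ = (31 ± sqrt(61))/2 ≈ 19.4051, 11.5949.
So the eigenvalues of A^T A are ≈ 11.5949, 19.4051 (all ≥ 0, as they must be for A^T A). The largest is λ_max = (31 + sqrt(61))/2 ≈ 19.4051, hence ||A||_2 = sqrt(λ_max) = sqrt((31 + sqrt(61))/2) ≈ 4.4051.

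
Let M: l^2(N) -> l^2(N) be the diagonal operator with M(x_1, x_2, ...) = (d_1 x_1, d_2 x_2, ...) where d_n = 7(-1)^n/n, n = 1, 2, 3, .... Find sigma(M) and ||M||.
sigma(M) = {7(-1)^n/n : n ≥ 1} ∪ {0}; ||M|| = 7

A bounded diagonal operator on l^2 with diagonal entries d_n has spectrum equal to the closure of {d_n : n ≥ 1}: every d_n is an eigenvalue (with eigenvector e_n), so {d_n} ⊂ sigma(M); the spectrum is closed, so its closure is too; and for lambda not in the closure, (M - lambda I) has bounded inverse (the diagonal entries 1/(d_n - lambda) are bounded). For our sequence d_n = 7(-1)^n/n, n = 1, 2, 3, ...:
  - {d_n} = {7(-1)^n/n : n ≥ 1}; the only limit point is 0
  - closure = {7(-1)^n/n : n ≥ 1} ∪ {0}
For the norm: a diagonal operator has ||M|| = sup_n |d_n|. Here |d_n| = 7/n is decreasing, so sup_n |d_n| = |d_1| = 7. So ||M|| = 7.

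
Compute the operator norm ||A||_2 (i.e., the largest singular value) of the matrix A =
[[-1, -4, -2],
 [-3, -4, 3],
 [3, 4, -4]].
||A||_2 ≈ 8.9185 (= sqrt(largest eigenvalue of A^T A))

||A||_2 = sigma_max(A) = sqrt(lambda_max(A^T A)). Form the symmetric matrix M = A^T A =
[[19, 28, -19],
 [28, 48, -20],
 [-19, -20, 29]].
Its characteristic polynomial (trace, sum of principal 2x2 minors, determinant of M give the coefficients) is
  p(λ) = det(λ I - M) = λ^3 - 96λ^2 + 1310λ - 64.
No integer candidate from the rational root theorem (±divisors of 64) is a root, so the roots are irrational. The cubic discriminant is Δ = 6741486112 > 0, so there are three distinct real roots. p(0) = -64 and p(1) = 1151 have opposite signs, so a root lies in (0, 1); Newton's method refines it to λ ≈ 0.049. p(16) = 416 and p(17) = -625 have opposite signs, so a root lies in (16, 17); Newton's method refines it to λ ≈ 16.4104. p(79) = -2671 and p(80) = 2336 have opposite signs, so a root lies in (79, 80); Newton's method refines it to λ ≈ 79.5405. Check (Vieta): the three roots sum to 96, matching tr M = 96.
So the eigenvalues of A^T A are ≈ 0.049, 16.4104, 79.5405 (all ≥ 0, as they must be for A^T A). The largest is λ_max ≈ 79.5405, hence ||A||_2 = sqrt(λ_max) ≈ 8.9185.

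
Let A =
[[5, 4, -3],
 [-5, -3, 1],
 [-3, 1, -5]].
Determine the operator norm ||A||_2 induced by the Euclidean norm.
||A||_2 = sqrt((120 + sqrt(2160))/2) ≈ 9.1235 (= sqrt(largest eigenvalue of A^T A))

||A||_2 = sigma_max(A) = sqrt(lambda_max(A^T A)). Form the symmetric matrix M = A^T A =
[[59, 32, -5],
 [32, 26, -20],
 [-5, -20, 35]].
Its characteristic polynomial (trace, sum of principal 2x2 minors, determinant of M give the coefficients) is
  p(λ) = det(λ I - M) = λ^3 - 120λ^2 + 3060λ.
The constant term is 0, so λ = 0 is a root. Dividing out λ leaves p(λ) = λ(λ^2 - 120λ + 3060). For λ^2 - 120λ + 3060 the discriminant is 2160. It is nonnegative but not a perfect square, so the roots are real and irrational: λ = (120 ± sqrt(2160))/2 ≈ 83.2379, 36.7621.
So the eigenvalues of A^T A are ≈ 0, 36.7621, 83.2379 (all ≥ 0, as they must be for A^T A). The largest is λ_max = (120 + sqrt(2160))/2 ≈ 83.2379, hence ||A||_2 = sqrt(λ_max) = sqrt((120 + sqrt(2160))/2) ≈ 9.1235.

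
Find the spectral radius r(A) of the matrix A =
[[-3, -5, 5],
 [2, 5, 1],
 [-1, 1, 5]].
r(A) = 6

The eigenvalues of A are the roots of its characteristic polynomial. With M = A (coefficients from the trace, the sum of principal 2x2 minors, and det A):
  p(λ) = det(λ I - M) = λ^3 - 7λ^2 + 9λ - 18.
By the rational root theorem any rational root is an integer divisor of 18. Testing λ = 6: p(6) = 216 - 252 + 54 - 18 = 0, so λ = 6 is a root. Dividing out (λ - 6) leaves p(λ) = (λ - 6)(λ^2 - λ + 3). For λ^2 - λ + 3 the discriminant is -11. It is negative, so the roots are the complex-conjugate pair λ = 1/2 ± (sqrt(11)/2) i ≈ 0.5 ± 1.6583i. For a conjugate pair the product of the roots equals the constant term, so |λ|^2 = 3 and |λ| = sqrt(3) ≈ 1.7321.
Thus the eigenvalues (to 4 decimals) are 0.5 ± 1.6583i (modulus 1.7321); 6 (modulus 6). The spectral radius is the largest modulus: r(A) = 6. (Cross-check: r(A) ≤ ||A||_2 ≈ 8.9187; equality holds whenever A is normal, though it can also hold for some non-normal A.)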